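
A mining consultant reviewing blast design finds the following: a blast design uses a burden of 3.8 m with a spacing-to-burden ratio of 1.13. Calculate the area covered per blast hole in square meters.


16.3172 m^2

First, find the spacing:
Spacing = burden * ratio = 3.8 * 1.13
= 4.294 m
Then, calculate the area:
Area = burden * spacing = 3.8 * 4.294
= 16.3172 m^2


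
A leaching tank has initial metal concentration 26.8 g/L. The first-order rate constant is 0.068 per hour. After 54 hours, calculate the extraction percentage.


97.4574%

Compute the exponent:
-k * t = -0.068 * 54 = -3.672
Remaining concentration:
C = 26.8 * exp(-3.672)
= 26.8 * 0.02542556793
= 0.6814052204 g/L
Extracted = 26.8 - 0.6814052204 = 26.11859478 g/L
Extraction % = 26.11859478 / 26.8 * 100
= 97.4574%


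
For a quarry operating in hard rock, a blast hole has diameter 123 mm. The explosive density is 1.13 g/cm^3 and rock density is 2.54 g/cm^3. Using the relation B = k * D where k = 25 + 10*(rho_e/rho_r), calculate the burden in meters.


3.6222 m

First, compute k:
rho_e / rho_r = 1.13 / 2.54 = 0.4448818898
k = 25 + 10 * 0.4448818898 = 29.4488189
Then, compute burden:
B = k * D / 1000 = 29.4488189 * 123 / 1000
= 3622.204724 / 1000
= 3.6222 m


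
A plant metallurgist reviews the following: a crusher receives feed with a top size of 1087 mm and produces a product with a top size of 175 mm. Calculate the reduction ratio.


6.2114

Reduction ratio = feed size / product size
= 1087 / 175
= 6.2114


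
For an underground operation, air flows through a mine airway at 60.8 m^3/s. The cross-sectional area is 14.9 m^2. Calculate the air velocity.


Velocity = flow rate / cross-sectional area
= 60.8 / 14.9
= 4.0805 m/s

4.0805 m/s


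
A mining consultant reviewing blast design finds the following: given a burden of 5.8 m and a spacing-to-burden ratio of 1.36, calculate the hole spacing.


7.888 m

Spacing = burden * ratio
= 5.8 * 1.36
= 7.888 m


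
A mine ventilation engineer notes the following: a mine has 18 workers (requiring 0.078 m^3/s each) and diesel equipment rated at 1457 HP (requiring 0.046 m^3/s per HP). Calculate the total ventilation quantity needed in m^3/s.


68.426 m^3/s

Airflow for workers:
Q_people = 18 * 0.078 = 1.404 m^3/s
Airflow for diesel equipment:
Q_diesel = 1457 * 0.046 = 67.022 m^3/s
Total ventilation:
Q_total = 1.404 + 67.022
= 68.426 m^3/s


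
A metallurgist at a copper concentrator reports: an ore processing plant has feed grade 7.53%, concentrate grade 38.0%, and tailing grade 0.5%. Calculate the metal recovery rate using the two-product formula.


Using the two-product formula:
R = 100 * c * (f - t) / (f * (c - t))
Numerator = 100 * 38.0 * (7.53 - 0.5)
= 100 * 38.0 * 7.03
= 26714.0
Denominator = 7.53 * (38.0 - 0.5)
= 7.53 * 37.5
= 282.375
R = 26714.0 / 282.375
= 94.6047%

94.6047%


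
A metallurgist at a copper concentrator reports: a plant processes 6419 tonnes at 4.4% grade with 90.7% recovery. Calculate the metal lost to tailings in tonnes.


26.2665 tonnes

Total metal in feed:
= 6419 * 4.4 / 100 = 282.436 tonnes
Metal recovered:
= 282.436 * 90.7 / 100 = 256.169452 tonnes
Metal lost to tailings:
= 282.436 - 256.169452
= 26.2665 tonnes


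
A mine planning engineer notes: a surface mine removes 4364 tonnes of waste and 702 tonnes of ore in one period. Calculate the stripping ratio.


6.2165

Stripping ratio = waste tonnage / ore tonnage
= 4364 / 702
= 6.2165


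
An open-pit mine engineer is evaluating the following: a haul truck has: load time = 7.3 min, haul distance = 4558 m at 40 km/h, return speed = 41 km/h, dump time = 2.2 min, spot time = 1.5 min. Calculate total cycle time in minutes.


24.5072 min

Convert haul speed to m/min: 40 * 1000/60 = 666.6666667 m/min
Haul time = 4558 / 666.6666667 = 6.837 min
Convert return speed to m/min: 41 * 1000/60 = 683.3333333 m/min
Return time = 4558 / 683.3333333 = 6.670243902 min
Total cycle time:
= 7.3 + 6.837 + 2.2 + 6.670243902 + 1.5
= 24.5072 min


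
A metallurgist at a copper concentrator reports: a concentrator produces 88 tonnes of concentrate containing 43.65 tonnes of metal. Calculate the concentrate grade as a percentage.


49.6023%

Grade = (metal in concentrate / concentrate mass) * 100
= (43.65 / 88) * 100
= 0.4960227273 * 100
= 49.6023%


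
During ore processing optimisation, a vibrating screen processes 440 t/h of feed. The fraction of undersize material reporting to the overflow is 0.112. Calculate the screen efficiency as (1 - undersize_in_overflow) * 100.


88.8%

Screen efficiency = (1 - fraction of undersize in overflow) * 100
= (1 - 0.112) * 100
= 0.888 * 100
= 88.8%


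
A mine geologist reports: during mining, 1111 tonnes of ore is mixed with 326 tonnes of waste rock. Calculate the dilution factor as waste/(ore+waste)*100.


22.6862%

Total material = ore + waste
= 1111 + 326 = 1437 tonnes
Dilution = waste / total * 100
= 326 / 1437 * 100
= 0.226861517 * 100
= 22.6862%


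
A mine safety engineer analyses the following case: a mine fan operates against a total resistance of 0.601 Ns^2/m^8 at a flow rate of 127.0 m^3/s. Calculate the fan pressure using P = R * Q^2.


Compute Q^2:
Q^2 = 127.0^2 = 16129.0
Compute pressure:
P = R * Q^2 = 0.601 * 16129.0
= 9693.529 Pa

9693.529 Pa


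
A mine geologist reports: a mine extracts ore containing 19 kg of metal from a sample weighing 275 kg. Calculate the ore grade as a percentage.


Ore grade = (metal mass / ore mass) * 100
= (19 / 275) * 100
= 0.06909090909 * 100
= 6.9091%

6.9091%


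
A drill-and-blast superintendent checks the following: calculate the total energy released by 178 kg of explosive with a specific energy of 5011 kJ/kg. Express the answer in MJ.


Energy = mass * specific_energy / 1000
= 178 * 5011 / 1000
= 891958 / 1000
= 891.958 MJ

891.958 MJ


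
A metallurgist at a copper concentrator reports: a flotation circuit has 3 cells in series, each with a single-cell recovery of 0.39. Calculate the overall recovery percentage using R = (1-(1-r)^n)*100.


77.3019%

Complement of single-cell recovery:
1 - r = 1 - 0.39 = 0.61
Raise to power n:
(1 - r)^3 = 0.61^3 = 0.226981
Overall recovery:
R = (1 - 0.226981) * 100
= 77.3019%


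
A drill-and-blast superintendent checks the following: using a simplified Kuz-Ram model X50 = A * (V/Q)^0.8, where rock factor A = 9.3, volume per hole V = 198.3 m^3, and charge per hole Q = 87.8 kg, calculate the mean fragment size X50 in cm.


17.8462 cm

Compute V/Q:
V/Q = 198.3 / 87.8 = 2.258542141
Raise to the power 0.8:
(V/Q)^0.8 = 2.258542141^0.8 = 1.918945138
Multiply by A:
X50 = 9.3 * 1.918945138
= 17.8462 cm


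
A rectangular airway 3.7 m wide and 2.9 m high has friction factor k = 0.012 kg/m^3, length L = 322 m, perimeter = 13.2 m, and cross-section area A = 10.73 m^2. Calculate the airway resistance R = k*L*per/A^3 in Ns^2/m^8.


0.0413 Ns^2/m^8

Compute the numerator:
k * L * per = 0.012 * 322 * 13.2
= 51.0048
Compute the denominator:
A^3 = 10.73^3 = 1235.376017
Resistance:
R = 51.0048 / 1235.376017
= 0.0413 Ns^2/m^8


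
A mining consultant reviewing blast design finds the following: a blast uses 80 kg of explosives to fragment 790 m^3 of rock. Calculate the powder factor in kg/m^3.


0.1013 kg/m^3

Powder factor = explosive mass / rock volume
= 80 / 790
= 0.1013 kg/m^3


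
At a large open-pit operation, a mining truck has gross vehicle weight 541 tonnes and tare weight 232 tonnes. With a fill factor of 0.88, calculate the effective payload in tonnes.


271.92 tonnes

Maximum payload = gross - tare
= 541 - 232 = 309 tonnes
Effective payload = max payload * fill factor
= 309 * 0.88
= 271.92 tonnes


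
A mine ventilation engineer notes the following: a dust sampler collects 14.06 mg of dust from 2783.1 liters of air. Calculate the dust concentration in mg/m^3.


Convert liters to m^3: 1 m^3 = 1000 L
Concentration = mass / volume * 1000
= 14.06 / 2783.1 * 1000
= 0.00505192052 * 1000
= 5.0519 mg/m^3

5.0519 mg/m^3


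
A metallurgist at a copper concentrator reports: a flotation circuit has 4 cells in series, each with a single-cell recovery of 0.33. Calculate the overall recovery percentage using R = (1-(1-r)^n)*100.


79.8489%

Complement of single-cell recovery:
1 - r = 1 - 0.33 = 0.67
Raise to power n:
(1 - r)^4 = 0.67^4 = 0.20151121
Overall recovery:
R = (1 - 0.20151121) * 100
= 79.8489%


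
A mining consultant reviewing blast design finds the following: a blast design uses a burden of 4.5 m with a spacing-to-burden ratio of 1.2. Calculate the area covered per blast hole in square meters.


24.3 m^2

First, find the spacing:
Spacing = burden * ratio = 4.5 * 1.2
= 5.4 m
Then, calculate the area:
Area = burden * spacing = 4.5 * 5.4
= 24.3 m^2


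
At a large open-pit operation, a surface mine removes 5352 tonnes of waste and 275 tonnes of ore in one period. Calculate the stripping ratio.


Stripping ratio = waste tonnage / ore tonnage
= 5352 / 275
= 19.4618

19.4618


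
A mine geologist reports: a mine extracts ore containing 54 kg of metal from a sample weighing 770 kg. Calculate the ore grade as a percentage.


Ore grade = (metal mass / ore mass) * 100
= (54 / 770) * 100
= 0.07012987013 * 100
= 7.013%

7.013%


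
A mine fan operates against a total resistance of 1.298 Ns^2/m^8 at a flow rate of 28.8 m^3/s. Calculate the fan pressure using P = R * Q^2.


1076.6131 Pa

Compute Q^2:
Q^2 = 28.8^2 = 829.44
Compute pressure:
P = R * Q^2 = 1.298 * 829.44
= 1076.6131 Pa


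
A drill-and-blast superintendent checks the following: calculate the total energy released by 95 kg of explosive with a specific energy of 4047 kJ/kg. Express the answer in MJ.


Energy = mass * specific_energy / 1000
= 95 * 4047 / 1000
= 384465 / 1000
= 384.465 MJ

384.465 MJ


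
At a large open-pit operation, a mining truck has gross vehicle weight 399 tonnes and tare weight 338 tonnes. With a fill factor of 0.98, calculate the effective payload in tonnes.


Maximum payload = gross - tare
= 399 - 338 = 61 tonnes
Effective payload = max payload * fill factor
= 61 * 0.98
= 59.78 tonnes

59.78 tonnes


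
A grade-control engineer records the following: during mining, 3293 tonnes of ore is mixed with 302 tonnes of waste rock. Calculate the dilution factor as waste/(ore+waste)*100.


8.4006%

Total material = ore + waste
= 3293 + 302 = 3595 tonnes
Dilution = waste / total * 100
= 302 / 3595 * 100
= 0.08400556328 * 100
= 8.4006%


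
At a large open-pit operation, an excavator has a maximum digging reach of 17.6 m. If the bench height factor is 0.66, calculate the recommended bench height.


11.616 m

Bench height = reach * factor
= 17.6 * 0.66
= 11.616 m


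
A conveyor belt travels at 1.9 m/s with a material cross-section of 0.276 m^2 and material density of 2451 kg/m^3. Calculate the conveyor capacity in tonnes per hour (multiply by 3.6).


Volumetric flow = speed * area
= 1.9 * 0.276 = 0.5244 m^3/s
Mass flow = volumetric * density
= 0.5244 * 2451 = 1285.3044 kg/s
Convert to t/h: multiply by 3.6
Capacity = 1285.3044 * 3.6
= 4627.0958 t/h

4627.0958 t/h


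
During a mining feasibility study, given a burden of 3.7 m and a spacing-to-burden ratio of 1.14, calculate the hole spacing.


Spacing = burden * ratio
= 3.7 * 1.14
= 4.218 m

4.218 m


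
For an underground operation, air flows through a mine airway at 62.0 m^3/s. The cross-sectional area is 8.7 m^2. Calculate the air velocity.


Velocity = flow rate / cross-sectional area
= 62.0 / 8.7
= 7.1264 m/s

7.1264 m/s


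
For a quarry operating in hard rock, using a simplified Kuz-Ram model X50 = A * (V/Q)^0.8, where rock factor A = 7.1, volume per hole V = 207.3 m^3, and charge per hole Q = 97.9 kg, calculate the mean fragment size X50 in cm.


12.9393 cm

Compute V/Q:
V/Q = 207.3 / 97.9 = 2.117466803
Raise to the power 0.8:
(V/Q)^0.8 = 2.117466803^0.8 = 1.822440207
Multiply by A:
X50 = 7.1 * 1.822440207
= 12.9393 cm


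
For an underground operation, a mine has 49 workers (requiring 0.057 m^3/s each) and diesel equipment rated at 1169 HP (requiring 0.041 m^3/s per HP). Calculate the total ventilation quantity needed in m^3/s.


Airflow for workers:
Q_people = 49 * 0.057 = 2.793 m^3/s
Airflow for diesel equipment:
Q_diesel = 1169 * 0.041 = 47.929 m^3/s
Total ventilation:
Q_total = 2.793 + 47.929
= 50.722 m^3/s

50.722 m^3/s


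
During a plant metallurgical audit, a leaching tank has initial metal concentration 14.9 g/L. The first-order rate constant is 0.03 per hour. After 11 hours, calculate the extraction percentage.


28.1076%

Compute the exponent:
-k * t = -0.03 * 11 = -0.33
Remaining concentration:
C = 14.9 * exp(-0.33)
= 14.9 * 0.7189237334
= 10.71196363 g/L
Extracted = 14.9 - 10.71196363 = 4.188036372 g/L
Extraction % = 4.188036372 / 14.9 * 100
= 28.1076%


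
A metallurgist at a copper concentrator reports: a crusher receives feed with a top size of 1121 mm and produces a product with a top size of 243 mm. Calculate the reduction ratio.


4.6132

Reduction ratio = feed size / product size
= 1121 / 243
= 4.6132


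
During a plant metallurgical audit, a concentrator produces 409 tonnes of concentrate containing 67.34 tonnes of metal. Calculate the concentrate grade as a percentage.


16.4645%

Grade = (metal in concentrate / concentrate mass) * 100
= (67.34 / 409) * 100
= 0.1646454768 * 100
= 16.4645%


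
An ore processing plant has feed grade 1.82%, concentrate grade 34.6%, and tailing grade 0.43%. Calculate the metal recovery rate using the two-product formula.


77.3347%

Using the two-product formula:
R = 100 * c * (f - t) / (f * (c - t))
Numerator = 100 * 34.6 * (1.82 - 0.43)
= 100 * 34.6 * 1.39
= 4809.4
Denominator = 1.82 * (34.6 - 0.43)
= 1.82 * 34.17
= 62.1894
R = 4809.4 / 62.1894
= 77.3347%


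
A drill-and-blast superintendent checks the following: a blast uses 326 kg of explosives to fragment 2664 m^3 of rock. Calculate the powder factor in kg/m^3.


Powder factor = explosive mass / rock volume
= 326 / 2664
= 0.1224 kg/m^3

0.1224 kg/m^3


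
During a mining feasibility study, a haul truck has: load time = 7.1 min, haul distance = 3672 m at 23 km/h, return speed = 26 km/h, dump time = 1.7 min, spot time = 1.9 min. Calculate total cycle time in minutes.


Convert haul speed to m/min: 23 * 1000/60 = 383.3333333 m/min
Haul time = 3672 / 383.3333333 = 9.579130435 min
Convert return speed to m/min: 26 * 1000/60 = 433.3333333 m/min
Return time = 3672 / 433.3333333 = 8.473846154 min
Total cycle time:
= 7.1 + 9.579130435 + 1.7 + 8.473846154 + 1.9
= 28.753 min

28.753 min


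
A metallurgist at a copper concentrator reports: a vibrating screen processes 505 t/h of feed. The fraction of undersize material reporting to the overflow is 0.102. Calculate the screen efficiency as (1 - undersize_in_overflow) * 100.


Screen efficiency = (1 - fraction of undersize in overflow) * 100
= (1 - 0.102) * 100
= 0.898 * 100
= 89.8%

89.8%


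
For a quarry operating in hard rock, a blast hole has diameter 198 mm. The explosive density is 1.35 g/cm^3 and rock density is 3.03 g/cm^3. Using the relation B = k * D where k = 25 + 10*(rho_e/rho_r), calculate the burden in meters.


5.8322 m

First, compute k:
rho_e / rho_r = 1.35 / 3.03 = 0.4455445545
k = 25 + 10 * 0.4455445545 = 29.45544554
Then, compute burden:
B = k * D / 1000 = 29.45544554 * 198 / 1000
= 5832.178218 / 1000
= 5.8322 m


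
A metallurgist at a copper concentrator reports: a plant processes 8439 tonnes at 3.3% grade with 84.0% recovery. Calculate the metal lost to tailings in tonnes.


Total metal in feed:
= 8439 * 3.3 / 100 = 278.487 tonnes
Metal recovered:
= 278.487 * 84.0 / 100 = 233.92908 tonnes
Metal lost to tailings:
= 278.487 - 233.92908
= 44.5579 tonnes

44.5579 tonnes


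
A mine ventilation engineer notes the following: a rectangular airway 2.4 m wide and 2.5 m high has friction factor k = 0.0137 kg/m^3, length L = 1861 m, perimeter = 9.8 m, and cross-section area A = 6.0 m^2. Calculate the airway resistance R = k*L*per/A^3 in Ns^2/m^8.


Compute the numerator:
k * L * per = 0.0137 * 1861 * 9.8
= 249.85786
Compute the denominator:
A^3 = 6.0^3 = 216
Resistance:
R = 249.85786 / 216
= 1.1567 Ns^2/m^8

1.1567 Ns^2/m^8


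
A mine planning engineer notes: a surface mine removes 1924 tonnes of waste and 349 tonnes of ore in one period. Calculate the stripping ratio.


5.5129

Stripping ratio = waste tonnage / ore tonnage
= 1924 / 349
= 5.5129


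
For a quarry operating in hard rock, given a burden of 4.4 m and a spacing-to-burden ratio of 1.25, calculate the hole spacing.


Spacing = burden * ratio
= 4.4 * 1.25
= 5.5 m

5.5 m


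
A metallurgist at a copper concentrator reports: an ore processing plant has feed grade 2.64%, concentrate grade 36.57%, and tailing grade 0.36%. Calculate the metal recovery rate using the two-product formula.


87.2223%

Using the two-product formula:
R = 100 * c * (f - t) / (f * (c - t))
Numerator = 100 * 36.57 * (2.64 - 0.36)
= 100 * 36.57 * 2.28
= 8337.96
Denominator = 2.64 * (36.57 - 0.36)
= 2.64 * 36.21
= 95.5944
R = 8337.96 / 95.5944
= 87.2223%


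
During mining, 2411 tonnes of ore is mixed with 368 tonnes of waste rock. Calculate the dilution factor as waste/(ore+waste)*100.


13.2422%

Total material = ore + waste
= 2411 + 368 = 2779 tonnes
Dilution = waste / total * 100
= 368 / 2779 * 100
= 0.1324217344 * 100
= 13.2422%


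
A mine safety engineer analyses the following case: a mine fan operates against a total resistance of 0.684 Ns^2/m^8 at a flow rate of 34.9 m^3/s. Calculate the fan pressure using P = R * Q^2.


Compute Q^2:
Q^2 = 34.9^2 = 1218.01
Compute pressure:
P = R * Q^2 = 0.684 * 1218.01
= 833.1188 Pa

833.1188 Pa


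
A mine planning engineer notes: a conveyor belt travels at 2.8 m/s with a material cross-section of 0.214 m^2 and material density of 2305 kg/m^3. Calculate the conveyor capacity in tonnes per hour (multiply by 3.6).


4972.1616 t/h

Volumetric flow = speed * area
= 2.8 * 0.214 = 0.5992 m^3/s
Mass flow = volumetric * density
= 0.5992 * 2305 = 1381.156 kg/s
Convert to t/h: multiply by 3.6
Capacity = 1381.156 * 3.6
= 4972.1616 t/h


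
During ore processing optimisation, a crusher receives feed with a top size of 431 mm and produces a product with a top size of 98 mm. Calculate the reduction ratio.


4.398

Reduction ratio = feed size / product size
= 431 / 98
= 4.398


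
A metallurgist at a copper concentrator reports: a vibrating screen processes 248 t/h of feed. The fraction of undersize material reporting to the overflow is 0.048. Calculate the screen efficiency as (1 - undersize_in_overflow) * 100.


95.2%

Screen efficiency = (1 - fraction of undersize in overflow) * 100
= (1 - 0.048) * 100
= 0.952 * 100
= 95.2%


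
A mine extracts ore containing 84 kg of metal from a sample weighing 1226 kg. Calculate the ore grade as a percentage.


6.8515%

Ore grade = (metal mass / ore mass) * 100
= (84 / 1226) * 100
= 0.06851549755 * 100
= 6.8515%


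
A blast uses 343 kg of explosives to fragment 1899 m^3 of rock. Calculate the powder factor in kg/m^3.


0.1806 kg/m^3

Powder factor = explosive mass / rock volume
= 343 / 1899
= 0.1806 kg/m^3


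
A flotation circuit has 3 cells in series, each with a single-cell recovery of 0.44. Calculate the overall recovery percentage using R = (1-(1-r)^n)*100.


Complement of single-cell recovery:
1 - r = 1 - 0.44 = 0.56
Raise to power n:
(1 - r)^3 = 0.56^3 = 0.175616
Overall recovery:
R = (1 - 0.175616) * 100
= 82.4384%

82.4384%


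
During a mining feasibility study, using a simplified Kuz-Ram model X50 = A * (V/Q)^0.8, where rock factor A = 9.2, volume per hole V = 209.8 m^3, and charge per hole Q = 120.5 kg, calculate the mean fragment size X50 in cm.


14.3365 cm

Compute V/Q:
V/Q = 209.8 / 120.5 = 1.741078838
Raise to the power 0.8:
(V/Q)^0.8 = 1.741078838^0.8 = 1.5583132
Multiply by A:
X50 = 9.2 * 1.5583132
= 14.3365 cm


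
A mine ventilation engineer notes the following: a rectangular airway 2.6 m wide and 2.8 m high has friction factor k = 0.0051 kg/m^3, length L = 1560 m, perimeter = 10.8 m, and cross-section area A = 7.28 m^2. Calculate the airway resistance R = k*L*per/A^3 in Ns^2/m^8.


Compute the numerator:
k * L * per = 0.0051 * 1560 * 10.8
= 85.9248
Compute the denominator:
A^3 = 7.28^3 = 385.828352
Resistance:
R = 85.9248 / 385.828352
= 0.2227 Ns^2/m^8

0.2227 Ns^2/m^8


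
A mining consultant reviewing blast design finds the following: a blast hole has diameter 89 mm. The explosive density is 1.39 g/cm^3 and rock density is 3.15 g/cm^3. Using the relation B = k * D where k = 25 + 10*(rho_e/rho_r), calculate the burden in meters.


First, compute k:
rho_e / rho_r = 1.39 / 3.15 = 0.4412698413
k = 25 + 10 * 0.4412698413 = 29.41269841
Then, compute burden:
B = k * D / 1000 = 29.41269841 * 89 / 1000
= 2617.730159 / 1000
= 2.6177 m

2.6177 m


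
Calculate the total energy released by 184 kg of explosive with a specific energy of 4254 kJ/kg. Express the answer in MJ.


782.736 MJ

Energy = mass * specific_energy / 1000
= 184 * 4254 / 1000
= 782736 / 1000
= 782.736 MJ


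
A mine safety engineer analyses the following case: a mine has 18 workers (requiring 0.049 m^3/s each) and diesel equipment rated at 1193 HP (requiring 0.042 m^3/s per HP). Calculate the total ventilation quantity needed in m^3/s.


50.988 m^3/s

Airflow for workers:
Q_people = 18 * 0.049 = 0.882 m^3/s
Airflow for diesel equipment:
Q_diesel = 1193 * 0.042 = 50.106 m^3/s
Total ventilation:
Q_total = 0.882 + 50.106
= 50.988 m^3/s


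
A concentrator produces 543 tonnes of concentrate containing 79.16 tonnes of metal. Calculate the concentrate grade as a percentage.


14.5783%

Grade = (metal in concentrate / concentrate mass) * 100
= (79.16 / 543) * 100
= 0.1457826888 * 100
= 14.5783%


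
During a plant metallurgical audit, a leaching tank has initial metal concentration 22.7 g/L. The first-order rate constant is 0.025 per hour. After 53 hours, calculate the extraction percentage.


Compute the exponent:
-k * t = -0.025 * 53 = -1.325
Remaining concentration:
C = 22.7 * exp(-1.325)
= 22.7 * 0.2658029591
= 6.033727171 g/L
Extracted = 22.7 - 6.033727171 = 16.66627283 g/L
Extraction % = 16.66627283 / 22.7 * 100
= 73.4197%

73.4197%


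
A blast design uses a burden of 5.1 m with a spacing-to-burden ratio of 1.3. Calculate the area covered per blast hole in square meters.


First, find the spacing:
Spacing = burden * ratio = 5.1 * 1.3
= 6.63 m
Then, calculate the area:
Area = burden * spacing = 5.1 * 6.63
= 33.813 m^2

33.813 m^2


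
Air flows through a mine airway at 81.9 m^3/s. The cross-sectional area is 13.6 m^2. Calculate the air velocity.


Velocity = flow rate / cross-sectional area
= 81.9 / 13.6
= 6.0221 m/s

6.0221 m/s


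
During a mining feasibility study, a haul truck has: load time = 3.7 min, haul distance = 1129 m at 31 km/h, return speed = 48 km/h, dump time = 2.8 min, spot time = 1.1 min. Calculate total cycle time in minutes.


Convert haul speed to m/min: 31 * 1000/60 = 516.6666667 m/min
Haul time = 1129 / 516.6666667 = 2.18516129 min
Convert return speed to m/min: 48 * 1000/60 = 800 m/min
Return time = 1129 / 800 = 1.41125 min
Total cycle time:
= 3.7 + 2.18516129 + 2.8 + 1.41125 + 1.1
= 11.1964 min

11.1964 min


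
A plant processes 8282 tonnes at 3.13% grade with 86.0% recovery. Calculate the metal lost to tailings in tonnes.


Total metal in feed:
= 8282 * 3.13 / 100 = 259.2266 tonnes
Metal recovered:
= 259.2266 * 86.0 / 100 = 222.934876 tonnes
Metal lost to tailings:
= 259.2266 - 222.934876
= 36.2917 tonnes

36.2917 tonnes


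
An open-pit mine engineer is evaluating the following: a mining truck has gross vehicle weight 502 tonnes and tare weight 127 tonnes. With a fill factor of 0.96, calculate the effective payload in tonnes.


Maximum payload = gross - tare
= 502 - 127 = 375 tonnes
Effective payload = max payload * fill factor
= 375 * 0.96
= 360.0 tonnes

360.0 tonnes


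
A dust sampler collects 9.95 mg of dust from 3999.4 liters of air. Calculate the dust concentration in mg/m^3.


2.4879 mg/m^3

Convert liters to m^3: 1 m^3 = 1000 L
Concentration = mass / volume * 1000
= 9.95 / 3999.4 * 1000
= 0.002487873181 * 1000
= 2.4879 mg/m^3


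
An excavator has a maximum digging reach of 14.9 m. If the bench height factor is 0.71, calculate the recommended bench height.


10.579 m

Bench height = reach * factor
= 14.9 * 0.71
= 10.579 m


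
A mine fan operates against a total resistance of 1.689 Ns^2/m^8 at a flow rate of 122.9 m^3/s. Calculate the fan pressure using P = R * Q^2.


25511.3485 Pa

Compute Q^2:
Q^2 = 122.9^2 = 15104.41
Compute pressure:
P = R * Q^2 = 1.689 * 15104.41
= 25511.3485 Pa


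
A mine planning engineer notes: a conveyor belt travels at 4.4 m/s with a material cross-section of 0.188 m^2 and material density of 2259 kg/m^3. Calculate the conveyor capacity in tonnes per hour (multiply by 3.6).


6727.1213 t/h

Volumetric flow = speed * area
= 4.4 * 0.188 = 0.8272 m^3/s
Mass flow = volumetric * density
= 0.8272 * 2259 = 1868.6448 kg/s
Convert to t/h: multiply by 3.6
Capacity = 1868.6448 * 3.6
= 6727.1213 t/h


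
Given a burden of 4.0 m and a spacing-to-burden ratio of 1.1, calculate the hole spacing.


Spacing = burden * ratio
= 4.0 * 1.1
= 4.4 m

4.4 m


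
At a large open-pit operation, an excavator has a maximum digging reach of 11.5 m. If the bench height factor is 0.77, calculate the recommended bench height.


8.855 m

Bench height = reach * factor
= 11.5 * 0.77
= 8.855 m


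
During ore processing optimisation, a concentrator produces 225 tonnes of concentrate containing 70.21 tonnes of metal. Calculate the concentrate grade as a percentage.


Grade = (metal in concentrate / concentrate mass) * 100
= (70.21 / 225) * 100
= 0.3120444444 * 100
= 31.2044%

31.2044%


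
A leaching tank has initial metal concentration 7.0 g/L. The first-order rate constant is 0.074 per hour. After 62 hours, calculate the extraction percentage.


98.9827%

Compute the exponent:
-k * t = -0.074 * 62 = -4.588
Remaining concentration:
C = 7.0 * exp(-4.588)
= 7.0 * 0.01017318441
= 0.07121229087 g/L
Extracted = 7.0 - 0.07121229087 = 6.928787709 g/L
Extraction % = 6.928787709 / 7.0 * 100
= 98.9827%


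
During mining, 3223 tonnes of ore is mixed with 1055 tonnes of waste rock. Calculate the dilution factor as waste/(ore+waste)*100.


Total material = ore + waste
= 3223 + 1055 = 4278 tonnes
Dilution = waste / total * 100
= 1055 / 4278 * 100
= 0.2466105657 * 100
= 24.6611%

24.6611%


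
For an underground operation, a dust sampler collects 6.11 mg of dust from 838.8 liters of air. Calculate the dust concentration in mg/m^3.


7.2842 mg/m^3

Convert liters to m^3: 1 m^3 = 1000 L
Concentration = mass / volume * 1000
= 6.11 / 838.8 * 1000
= 0.007284215546 * 1000
= 7.2842 mg/m^3


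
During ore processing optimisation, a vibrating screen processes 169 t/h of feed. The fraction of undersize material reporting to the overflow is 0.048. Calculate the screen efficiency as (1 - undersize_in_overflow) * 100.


95.2%

Screen efficiency = (1 - fraction of undersize in overflow) * 100
= (1 - 0.048) * 100
= 0.952 * 100
= 95.2%


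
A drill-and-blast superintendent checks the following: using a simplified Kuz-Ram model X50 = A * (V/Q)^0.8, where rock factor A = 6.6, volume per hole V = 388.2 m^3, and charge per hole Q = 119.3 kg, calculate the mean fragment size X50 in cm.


Compute V/Q:
V/Q = 388.2 / 119.3 = 3.253981559
Raise to the power 0.8:
(V/Q)^0.8 = 3.253981559^0.8 = 2.569993766
Multiply by A:
X50 = 6.6 * 2.569993766
= 16.962 cm

16.962 cm


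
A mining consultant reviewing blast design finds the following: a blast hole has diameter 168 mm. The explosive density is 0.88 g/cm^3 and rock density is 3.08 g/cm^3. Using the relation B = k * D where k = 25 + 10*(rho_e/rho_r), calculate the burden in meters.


First, compute k:
rho_e / rho_r = 0.88 / 3.08 = 0.2857142857
k = 25 + 10 * 0.2857142857 = 27.85714286
Then, compute burden:
B = k * D / 1000 = 27.85714286 * 168 / 1000
= 4680 / 1000
= 4.68 m

4.68 m


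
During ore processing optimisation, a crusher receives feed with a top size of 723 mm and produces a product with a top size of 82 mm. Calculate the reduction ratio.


Reduction ratio = feed size / product size
= 723 / 82
= 8.8171

8.8171


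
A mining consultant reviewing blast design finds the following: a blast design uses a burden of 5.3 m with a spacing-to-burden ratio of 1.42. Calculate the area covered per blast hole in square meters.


First, find the spacing:
Spacing = burden * ratio = 5.3 * 1.42
= 7.526 m
Then, calculate the area:
Area = burden * spacing = 5.3 * 7.526
= 39.8878 m^2

39.8878 m^2


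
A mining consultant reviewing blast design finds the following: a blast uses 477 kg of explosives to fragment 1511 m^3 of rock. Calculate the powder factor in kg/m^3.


0.3157 kg/m^3

Powder factor = explosive mass / rock volume
= 477 / 1511
= 0.3157 kg/m^3


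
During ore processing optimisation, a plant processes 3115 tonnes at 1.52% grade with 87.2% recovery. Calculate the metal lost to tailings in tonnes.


6.0605 tonnes

Total metal in feed:
= 3115 * 1.52 / 100 = 47.348 tonnes
Metal recovered:
= 47.348 * 87.2 / 100 = 41.287456 tonnes
Metal lost to tailings:
= 47.348 - 41.287456
= 6.0605 tonnes


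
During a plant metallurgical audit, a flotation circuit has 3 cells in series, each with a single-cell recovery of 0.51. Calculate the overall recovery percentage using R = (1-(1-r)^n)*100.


88.2351%

Complement of single-cell recovery:
1 - r = 1 - 0.51 = 0.49
Raise to power n:
(1 - r)^3 = 0.49^3 = 0.117649
Overall recovery:
R = (1 - 0.117649) * 100
= 88.2351%


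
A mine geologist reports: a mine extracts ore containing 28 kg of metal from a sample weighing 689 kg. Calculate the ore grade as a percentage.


4.0639%

Ore grade = (metal mass / ore mass) * 100
= (28 / 689) * 100
= 0.04063860668 * 100
= 4.0639%


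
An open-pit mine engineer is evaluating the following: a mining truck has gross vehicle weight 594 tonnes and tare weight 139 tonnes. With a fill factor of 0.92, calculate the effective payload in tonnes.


418.6 tonnes

Maximum payload = gross - tare
= 594 - 139 = 455 tonnes
Effective payload = max payload * fill factor
= 455 * 0.92
= 418.6 tonnes


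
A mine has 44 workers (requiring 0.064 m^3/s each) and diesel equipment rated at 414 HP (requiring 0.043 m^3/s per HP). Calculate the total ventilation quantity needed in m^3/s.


20.618 m^3/s

Airflow for workers:
Q_people = 44 * 0.064 = 2.816 m^3/s
Airflow for diesel equipment:
Q_diesel = 414 * 0.043 = 17.802 m^3/s
Total ventilation:
Q_total = 2.816 + 17.802
= 20.618 m^3/s


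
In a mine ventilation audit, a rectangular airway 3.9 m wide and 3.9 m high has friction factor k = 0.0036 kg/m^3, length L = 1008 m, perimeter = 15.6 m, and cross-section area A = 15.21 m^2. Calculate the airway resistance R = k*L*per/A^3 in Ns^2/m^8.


0.0161 Ns^2/m^8

Compute the numerator:
k * L * per = 0.0036 * 1008 * 15.6
= 56.60928
Compute the denominator:
A^3 = 15.21^3 = 3518.743761
Resistance:
R = 56.60928 / 3518.743761
= 0.0161 Ns^2/m^8


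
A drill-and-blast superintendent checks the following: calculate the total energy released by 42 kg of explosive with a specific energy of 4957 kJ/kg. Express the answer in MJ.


208.194 MJ

Energy = mass * specific_energy / 1000
= 42 * 4957 / 1000
= 208194 / 1000
= 208.194 MJ


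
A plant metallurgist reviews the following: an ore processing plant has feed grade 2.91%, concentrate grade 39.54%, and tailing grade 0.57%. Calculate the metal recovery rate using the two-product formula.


Using the two-product formula:
R = 100 * c * (f - t) / (f * (c - t))
Numerator = 100 * 39.54 * (2.91 - 0.57)
= 100 * 39.54 * 2.34
= 9252.36
Denominator = 2.91 * (39.54 - 0.57)
= 2.91 * 38.97
= 113.4027
R = 9252.36 / 113.4027
= 81.5885%

81.5885%


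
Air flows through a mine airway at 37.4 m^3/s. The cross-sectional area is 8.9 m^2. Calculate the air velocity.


4.2022 m/s

Velocity = flow rate / cross-sectional area
= 37.4 / 8.9
= 4.2022 m/s


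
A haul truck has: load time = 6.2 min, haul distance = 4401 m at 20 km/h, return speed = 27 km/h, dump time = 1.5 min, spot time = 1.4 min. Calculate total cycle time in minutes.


Convert haul speed to m/min: 20 * 1000/60 = 333.3333333 m/min
Haul time = 4401 / 333.3333333 = 13.203 min
Convert return speed to m/min: 27 * 1000/60 = 450 m/min
Return time = 4401 / 450 = 9.78 min
Total cycle time:
= 6.2 + 13.203 + 1.5 + 9.78 + 1.4
= 32.083 min

32.083 min


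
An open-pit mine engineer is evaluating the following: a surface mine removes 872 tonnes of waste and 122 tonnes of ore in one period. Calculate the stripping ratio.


7.1475

Stripping ratio = waste tonnage / ore tonnage
= 872 / 122
= 7.1475


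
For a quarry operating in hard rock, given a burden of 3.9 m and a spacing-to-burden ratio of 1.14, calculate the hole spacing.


4.446 m

Spacing = burden * ratio
= 3.9 * 1.14
= 4.446 m


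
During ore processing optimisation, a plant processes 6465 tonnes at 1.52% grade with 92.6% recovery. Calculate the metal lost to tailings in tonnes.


7.2718 tonnes

Total metal in feed:
= 6465 * 1.52 / 100 = 98.268 tonnes
Metal recovered:
= 98.268 * 92.6 / 100 = 90.996168 tonnes
Metal lost to tailings:
= 98.268 - 90.996168
= 7.2718 tonnes


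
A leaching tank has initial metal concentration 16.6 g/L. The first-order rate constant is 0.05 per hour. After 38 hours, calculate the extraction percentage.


Compute the exponent:
-k * t = -0.05 * 38 = -1.9
Remaining concentration:
C = 16.6 * exp(-1.9)
= 16.6 * 0.1495686192
= 2.482839079 g/L
Extracted = 16.6 - 2.482839079 = 14.11716092 g/L
Extraction % = 14.11716092 / 16.6 * 100
= 85.0431%

85.0431%


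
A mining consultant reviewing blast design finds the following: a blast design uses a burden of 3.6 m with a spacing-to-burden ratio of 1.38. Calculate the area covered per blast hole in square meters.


17.8848 m^2

First, find the spacing:
Spacing = burden * ratio = 3.6 * 1.38
= 4.968 m
Then, calculate the area:
Area = burden * spacing = 3.6 * 4.968
= 17.8848 m^2


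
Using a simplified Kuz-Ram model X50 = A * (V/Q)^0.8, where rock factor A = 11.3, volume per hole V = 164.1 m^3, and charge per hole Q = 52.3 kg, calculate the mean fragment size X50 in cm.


28.2075 cm

Compute V/Q:
V/Q = 164.1 / 52.3 = 3.137667304
Raise to the power 0.8:
(V/Q)^0.8 = 3.137667304^0.8 = 2.496235262
Multiply by A:
X50 = 11.3 * 2.496235262
= 28.2075 cm


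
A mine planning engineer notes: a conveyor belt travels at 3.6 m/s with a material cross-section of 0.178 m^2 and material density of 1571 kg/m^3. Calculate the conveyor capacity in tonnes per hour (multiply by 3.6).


Volumetric flow = speed * area
= 3.6 * 0.178 = 0.6408 m^3/s
Mass flow = volumetric * density
= 0.6408 * 1571 = 1006.6968 kg/s
Convert to t/h: multiply by 3.6
Capacity = 1006.6968 * 3.6
= 3624.1085 t/h

3624.1085 t/h


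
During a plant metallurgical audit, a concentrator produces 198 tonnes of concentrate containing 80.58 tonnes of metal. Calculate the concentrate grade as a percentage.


Grade = (metal in concentrate / concentrate mass) * 100
= (80.58 / 198) * 100
= 0.406969697 * 100
= 40.697%

40.697%


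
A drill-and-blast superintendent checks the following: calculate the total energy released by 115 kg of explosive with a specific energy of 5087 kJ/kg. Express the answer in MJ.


585.005 MJ

Energy = mass * specific_energy / 1000
= 115 * 5087 / 1000
= 585005 / 1000
= 585.005 MJ


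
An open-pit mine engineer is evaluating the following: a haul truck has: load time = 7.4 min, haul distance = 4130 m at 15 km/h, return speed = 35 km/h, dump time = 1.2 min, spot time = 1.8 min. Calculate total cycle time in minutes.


34.0 min

Convert haul speed to m/min: 15 * 1000/60 = 250 m/min
Haul time = 4130 / 250 = 16.52 min
Convert return speed to m/min: 35 * 1000/60 = 583.3333333 m/min
Return time = 4130 / 583.3333333 = 7.08 min
Total cycle time:
= 7.4 + 16.52 + 1.2 + 7.08 + 1.8
= 34.0 min


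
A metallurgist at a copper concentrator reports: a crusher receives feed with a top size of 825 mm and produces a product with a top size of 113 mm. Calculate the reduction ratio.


7.3009

Reduction ratio = feed size / product size
= 825 / 113
= 7.3009


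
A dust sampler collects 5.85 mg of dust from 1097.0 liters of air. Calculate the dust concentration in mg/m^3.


5.3327 mg/m^3

Convert liters to m^3: 1 m^3 = 1000 L
Concentration = mass / volume * 1000
= 5.85 / 1097.0 * 1000
= 0.005332725615 * 1000
= 5.3327 mg/m^3


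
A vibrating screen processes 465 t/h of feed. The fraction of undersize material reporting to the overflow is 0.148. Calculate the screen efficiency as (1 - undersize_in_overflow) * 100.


Screen efficiency = (1 - fraction of undersize in overflow) * 100
= (1 - 0.148) * 100
= 0.852 * 100
= 85.2%

85.2%


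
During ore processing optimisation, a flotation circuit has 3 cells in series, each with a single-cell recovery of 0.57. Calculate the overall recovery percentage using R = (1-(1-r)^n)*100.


Complement of single-cell recovery:
1 - r = 1 - 0.57 = 0.43
Raise to power n:
(1 - r)^3 = 0.43^3 = 0.079507
Overall recovery:
R = (1 - 0.079507) * 100
= 92.0493%

92.0493%


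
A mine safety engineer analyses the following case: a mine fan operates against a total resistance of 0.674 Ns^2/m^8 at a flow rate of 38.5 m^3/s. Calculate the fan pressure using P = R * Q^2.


Compute Q^2:
Q^2 = 38.5^2 = 1482.25
Compute pressure:
P = R * Q^2 = 0.674 * 1482.25
= 999.0365 Pa

999.0365 Pa


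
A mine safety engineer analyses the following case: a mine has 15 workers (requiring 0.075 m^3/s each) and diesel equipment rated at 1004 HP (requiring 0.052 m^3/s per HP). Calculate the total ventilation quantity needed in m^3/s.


Airflow for workers:
Q_people = 15 * 0.075 = 1.125 m^3/s
Airflow for diesel equipment:
Q_diesel = 1004 * 0.052 = 52.208 m^3/s
Total ventilation:
Q_total = 1.125 + 52.208
= 53.333 m^3/s

53.333 m^3/s


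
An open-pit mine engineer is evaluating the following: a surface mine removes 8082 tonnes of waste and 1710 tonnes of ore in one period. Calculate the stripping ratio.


Stripping ratio = waste tonnage / ore tonnage
= 8082 / 1710
= 4.7263

4.7263


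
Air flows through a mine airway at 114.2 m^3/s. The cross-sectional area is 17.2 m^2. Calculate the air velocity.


6.6395 m/s

Velocity = flow rate / cross-sectional area
= 114.2 / 17.2
= 6.6395 m/s


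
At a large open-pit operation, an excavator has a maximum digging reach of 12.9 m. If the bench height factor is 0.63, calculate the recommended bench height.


Bench height = reach * factor
= 12.9 * 0.63
= 8.127 m

8.127 m


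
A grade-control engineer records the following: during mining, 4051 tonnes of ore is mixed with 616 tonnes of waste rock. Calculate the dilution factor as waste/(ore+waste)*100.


13.1991%

Total material = ore + waste
= 4051 + 616 = 4667 tonnes
Dilution = waste / total * 100
= 616 / 4667 * 100
= 0.1319905721 * 100
= 13.1991%


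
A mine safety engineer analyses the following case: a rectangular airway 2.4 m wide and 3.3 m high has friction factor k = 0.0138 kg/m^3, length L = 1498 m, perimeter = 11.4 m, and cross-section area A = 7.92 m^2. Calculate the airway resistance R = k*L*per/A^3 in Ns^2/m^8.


Compute the numerator:
k * L * per = 0.0138 * 1498 * 11.4
= 235.66536
Compute the denominator:
A^3 = 7.92^3 = 496.793088
Resistance:
R = 235.66536 / 496.793088
= 0.4744 Ns^2/m^8

0.4744 Ns^2/m^8


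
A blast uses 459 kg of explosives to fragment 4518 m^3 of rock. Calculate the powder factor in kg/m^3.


Powder factor = explosive mass / rock volume
= 459 / 4518
= 0.1016 kg/m^3

0.1016 kg/m^3
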